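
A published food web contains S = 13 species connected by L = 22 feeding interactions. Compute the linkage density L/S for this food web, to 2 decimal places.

There are L = 22 links among S = 13 species.
L/S = 22/13 = 1.6923 ≈ 1.69.

L/S = 1.69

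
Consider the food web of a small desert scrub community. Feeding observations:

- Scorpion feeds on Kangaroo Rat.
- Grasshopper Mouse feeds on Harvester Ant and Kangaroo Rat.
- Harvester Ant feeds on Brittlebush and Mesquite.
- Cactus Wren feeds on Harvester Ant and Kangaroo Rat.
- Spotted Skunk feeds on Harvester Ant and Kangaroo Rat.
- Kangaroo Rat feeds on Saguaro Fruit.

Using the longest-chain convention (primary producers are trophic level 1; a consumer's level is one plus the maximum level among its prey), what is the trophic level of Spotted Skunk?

Trophic level 3

Mesquite is a producer → level 1.
Harvester Ant eats Mesquite (level 1); other prey at levels: Brittlebush 1 → level 2.
Spotted Skunk eats Harvester Ant (level 2); other prey at levels: Kangaroo Rat 2 → level 3.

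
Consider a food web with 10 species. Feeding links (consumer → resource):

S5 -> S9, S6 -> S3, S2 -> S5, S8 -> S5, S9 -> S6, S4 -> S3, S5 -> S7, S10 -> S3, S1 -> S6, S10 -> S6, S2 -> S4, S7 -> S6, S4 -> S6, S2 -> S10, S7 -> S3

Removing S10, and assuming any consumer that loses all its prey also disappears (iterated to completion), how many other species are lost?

0

Remove S10.
Every predator of it retains at least one other prey: S2 still has S4, S5.
No consumer loses all prey, so no secondary extinctions occur.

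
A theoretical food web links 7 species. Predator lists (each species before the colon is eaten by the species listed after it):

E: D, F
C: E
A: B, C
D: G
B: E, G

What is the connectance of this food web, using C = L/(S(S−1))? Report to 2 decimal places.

C = 0.19

The web has S = 7 species and L = 8 feeding links.
C = L / (S(S−1)) = 8 / 42 = 0.1905 ≈ 0.19.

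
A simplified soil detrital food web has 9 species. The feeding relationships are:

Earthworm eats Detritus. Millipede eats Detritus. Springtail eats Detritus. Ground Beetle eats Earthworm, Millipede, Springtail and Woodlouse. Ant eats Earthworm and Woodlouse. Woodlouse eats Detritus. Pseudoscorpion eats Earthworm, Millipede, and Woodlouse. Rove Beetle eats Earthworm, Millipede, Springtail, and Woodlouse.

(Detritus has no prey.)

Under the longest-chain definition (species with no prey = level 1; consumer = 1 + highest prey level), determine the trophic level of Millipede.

Detritus has no prey (basal) → level 1.
Millipede eats Detritus → level 2.

Trophic level 2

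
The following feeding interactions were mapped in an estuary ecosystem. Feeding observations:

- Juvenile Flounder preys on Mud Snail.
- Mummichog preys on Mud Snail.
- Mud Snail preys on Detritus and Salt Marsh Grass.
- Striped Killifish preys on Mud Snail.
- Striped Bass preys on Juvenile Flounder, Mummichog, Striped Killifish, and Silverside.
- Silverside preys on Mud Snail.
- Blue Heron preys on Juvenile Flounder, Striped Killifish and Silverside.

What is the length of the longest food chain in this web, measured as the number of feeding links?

3 links

One longest chain: Salt Marsh Grass → Mud Snail → Striped Killifish → Striped Bass.
It has 4 species and 3 links.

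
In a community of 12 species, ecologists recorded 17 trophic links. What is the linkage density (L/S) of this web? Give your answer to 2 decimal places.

L/S = 1.42

There are L = 17 links among S = 12 species.
L/S = 17/12 = 1.4167 ≈ 1.42.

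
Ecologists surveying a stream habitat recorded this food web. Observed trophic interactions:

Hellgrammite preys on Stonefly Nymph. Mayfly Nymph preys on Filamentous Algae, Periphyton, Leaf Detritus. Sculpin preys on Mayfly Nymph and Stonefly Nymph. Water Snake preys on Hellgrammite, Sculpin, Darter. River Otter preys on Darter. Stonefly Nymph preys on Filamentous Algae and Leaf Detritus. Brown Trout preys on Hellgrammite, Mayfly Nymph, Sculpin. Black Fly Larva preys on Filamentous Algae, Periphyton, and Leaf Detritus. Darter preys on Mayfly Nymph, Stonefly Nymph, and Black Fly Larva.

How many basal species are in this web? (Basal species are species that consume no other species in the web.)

Basal species (no prey listed): Leaf Detritus, Filamentous Algae, Periphyton.
Count: 3.

3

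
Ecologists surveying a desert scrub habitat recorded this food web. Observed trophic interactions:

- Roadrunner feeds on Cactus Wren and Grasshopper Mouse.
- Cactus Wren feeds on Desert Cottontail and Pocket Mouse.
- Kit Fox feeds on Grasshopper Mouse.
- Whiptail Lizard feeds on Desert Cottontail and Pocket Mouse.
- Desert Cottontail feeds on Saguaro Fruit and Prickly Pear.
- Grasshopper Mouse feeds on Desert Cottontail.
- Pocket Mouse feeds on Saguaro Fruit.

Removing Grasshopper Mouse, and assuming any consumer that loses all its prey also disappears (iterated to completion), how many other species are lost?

Remove Grasshopper Mouse.
Round 1: Kit Fox (all prey gone) → extinct.
No further losses. Total secondary extinctions: 1.

1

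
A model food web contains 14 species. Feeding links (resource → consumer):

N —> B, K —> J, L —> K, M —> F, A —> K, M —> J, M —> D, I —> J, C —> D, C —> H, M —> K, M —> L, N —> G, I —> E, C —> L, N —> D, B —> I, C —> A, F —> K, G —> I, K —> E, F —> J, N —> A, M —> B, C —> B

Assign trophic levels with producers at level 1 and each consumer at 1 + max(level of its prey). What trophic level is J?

M is a producer → level 1.
L eats M (level 1); other prey at levels: C 1 → level 2.
K eats L (level 2); other prey at levels: M 1, F 2, A 2 → level 3.
J eats K (level 3); other prey at levels: M 1, F 2, I 3 → level 4.

Trophic level 4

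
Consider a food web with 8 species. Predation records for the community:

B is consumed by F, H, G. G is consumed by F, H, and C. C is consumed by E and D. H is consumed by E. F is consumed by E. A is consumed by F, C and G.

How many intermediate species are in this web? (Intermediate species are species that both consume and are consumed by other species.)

Intermediate species (has both prey and predators): G, H, F, C.
Count: 4.

4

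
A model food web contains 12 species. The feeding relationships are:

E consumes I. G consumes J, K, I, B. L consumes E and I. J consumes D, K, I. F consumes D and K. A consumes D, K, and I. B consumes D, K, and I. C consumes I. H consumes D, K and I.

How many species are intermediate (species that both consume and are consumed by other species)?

Intermediate species (has both prey and predators): E, B, J.
Count: 3.

3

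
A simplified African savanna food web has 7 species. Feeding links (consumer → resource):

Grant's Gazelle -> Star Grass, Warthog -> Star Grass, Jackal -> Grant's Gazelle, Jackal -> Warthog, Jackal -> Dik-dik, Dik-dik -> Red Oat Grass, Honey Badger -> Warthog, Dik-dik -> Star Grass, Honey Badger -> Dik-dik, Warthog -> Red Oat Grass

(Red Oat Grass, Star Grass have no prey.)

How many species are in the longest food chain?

One longest chain: Red Oat Grass → Warthog → Jackal.
It has 3 species and 2 links.

3 species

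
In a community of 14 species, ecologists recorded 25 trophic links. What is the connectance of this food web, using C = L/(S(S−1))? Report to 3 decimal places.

The web has S = 14 species and L = 25 feeding links.
C = L / (S(S−1)) = 25 / 182 = 0.1374 ≈ 0.137.

C = 0.137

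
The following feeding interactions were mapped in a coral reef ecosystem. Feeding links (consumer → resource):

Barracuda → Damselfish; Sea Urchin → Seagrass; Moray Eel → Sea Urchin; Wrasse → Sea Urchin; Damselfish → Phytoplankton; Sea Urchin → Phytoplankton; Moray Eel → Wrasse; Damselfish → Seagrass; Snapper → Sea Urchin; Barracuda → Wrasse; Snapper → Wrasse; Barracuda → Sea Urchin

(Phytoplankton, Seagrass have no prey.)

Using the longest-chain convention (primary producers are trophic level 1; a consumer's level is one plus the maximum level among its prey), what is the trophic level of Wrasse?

Phytoplankton is a producer → level 1.
Sea Urchin eats Phytoplankton (level 1); other prey at levels: Seagrass 1 → level 2.
Wrasse eats Sea Urchin → level 3.

Trophic level 3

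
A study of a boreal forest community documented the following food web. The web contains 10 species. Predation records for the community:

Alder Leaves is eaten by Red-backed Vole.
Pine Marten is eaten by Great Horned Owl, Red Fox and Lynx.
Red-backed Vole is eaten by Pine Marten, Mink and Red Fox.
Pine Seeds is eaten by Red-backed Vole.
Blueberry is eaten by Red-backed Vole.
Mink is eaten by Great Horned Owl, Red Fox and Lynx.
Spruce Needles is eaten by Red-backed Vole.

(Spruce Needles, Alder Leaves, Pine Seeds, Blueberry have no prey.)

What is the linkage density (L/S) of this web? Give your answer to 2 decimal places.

There are L = 13 links among S = 10 species.
L/S = 13/10 = 1.3000 ≈ 1.30.

L/S = 1.30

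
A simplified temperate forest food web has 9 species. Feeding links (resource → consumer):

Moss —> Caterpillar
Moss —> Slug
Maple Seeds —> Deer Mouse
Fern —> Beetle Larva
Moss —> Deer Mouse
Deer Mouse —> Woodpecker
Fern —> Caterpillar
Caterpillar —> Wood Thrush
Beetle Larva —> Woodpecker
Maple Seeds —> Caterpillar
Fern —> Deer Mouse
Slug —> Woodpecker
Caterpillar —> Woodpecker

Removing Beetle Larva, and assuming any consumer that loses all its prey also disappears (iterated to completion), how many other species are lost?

Remove Beetle Larva.
Every predator of it retains at least one other prey: Woodpecker still has Slug, Deer Mouse, Caterpillar.
No consumer loses all prey, so no secondary extinctions occur.

0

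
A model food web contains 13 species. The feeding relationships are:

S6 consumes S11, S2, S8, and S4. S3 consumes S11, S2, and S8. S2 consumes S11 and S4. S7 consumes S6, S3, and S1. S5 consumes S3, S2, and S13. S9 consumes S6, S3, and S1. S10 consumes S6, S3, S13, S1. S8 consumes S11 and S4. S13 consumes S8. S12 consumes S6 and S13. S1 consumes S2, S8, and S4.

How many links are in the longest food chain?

3 links

One longest chain: S11 → S8 → S3 → S9.
It has 4 species and 3 links.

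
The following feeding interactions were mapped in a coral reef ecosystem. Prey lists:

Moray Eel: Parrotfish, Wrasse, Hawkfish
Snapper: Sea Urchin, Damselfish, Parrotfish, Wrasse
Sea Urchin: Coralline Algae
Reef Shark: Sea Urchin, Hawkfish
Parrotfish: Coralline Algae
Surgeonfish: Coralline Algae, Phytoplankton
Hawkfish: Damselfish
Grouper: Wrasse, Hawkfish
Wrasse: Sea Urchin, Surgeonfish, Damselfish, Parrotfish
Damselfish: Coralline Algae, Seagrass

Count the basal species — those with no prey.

3

Basal species (no prey listed): Coralline Algae, Seagrass, Phytoplankton.
Count: 3.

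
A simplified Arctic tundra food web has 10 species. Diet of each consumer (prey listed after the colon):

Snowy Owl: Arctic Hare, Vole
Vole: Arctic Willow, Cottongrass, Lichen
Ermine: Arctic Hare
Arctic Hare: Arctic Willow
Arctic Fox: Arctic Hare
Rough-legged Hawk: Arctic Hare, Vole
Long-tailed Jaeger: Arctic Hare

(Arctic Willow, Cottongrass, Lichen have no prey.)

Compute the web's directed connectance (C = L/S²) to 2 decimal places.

The web has S = 10 species and L = 11 feeding links.
C = L / S² = 11 / 100 = 0.1100 ≈ 0.11.

C = 0.11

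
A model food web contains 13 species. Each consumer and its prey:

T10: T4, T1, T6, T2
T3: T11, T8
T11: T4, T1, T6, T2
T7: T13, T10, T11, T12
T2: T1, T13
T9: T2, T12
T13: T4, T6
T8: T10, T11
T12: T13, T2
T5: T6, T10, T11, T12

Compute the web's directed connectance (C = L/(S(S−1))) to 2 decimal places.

The web has S = 13 species and L = 28 feeding links.
C = L / (S(S−1)) = 28 / 156 = 0.1795 ≈ 0.18.

C = 0.18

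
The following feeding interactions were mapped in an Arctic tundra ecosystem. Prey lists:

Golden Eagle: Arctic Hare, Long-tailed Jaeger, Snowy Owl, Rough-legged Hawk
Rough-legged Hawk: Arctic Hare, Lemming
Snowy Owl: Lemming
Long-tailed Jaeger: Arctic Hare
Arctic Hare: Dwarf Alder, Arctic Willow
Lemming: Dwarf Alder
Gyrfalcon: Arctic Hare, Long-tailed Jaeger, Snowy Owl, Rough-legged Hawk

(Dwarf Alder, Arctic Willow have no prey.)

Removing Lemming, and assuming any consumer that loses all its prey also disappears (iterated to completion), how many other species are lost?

Remove Lemming.
Round 1: Snowy Owl (all prey gone) → extinct.
No further losses. Total secondary extinctions: 1.

1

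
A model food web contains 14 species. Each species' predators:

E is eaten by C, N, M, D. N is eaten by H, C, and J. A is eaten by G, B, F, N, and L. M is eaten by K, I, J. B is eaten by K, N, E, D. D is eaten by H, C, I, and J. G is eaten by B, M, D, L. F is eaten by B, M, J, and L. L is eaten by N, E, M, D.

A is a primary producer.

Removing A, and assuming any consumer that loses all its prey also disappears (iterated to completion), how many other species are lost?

Remove A.
Round 1: G (all prey gone), F (all prey gone) → extinct.
Round 2: L (all prey gone), B (all prey gone) → extinct.
Round 3: E (all prey gone) → extinct.
Round 4: N (all prey gone), D (all prey gone), M (all prey gone) → extinct.
Round 5: J (all prey gone), H (all prey gone), K (all prey gone), I (all prey gone), C (all prey gone) → extinct.
No further losses. Total secondary extinctions: 13.

13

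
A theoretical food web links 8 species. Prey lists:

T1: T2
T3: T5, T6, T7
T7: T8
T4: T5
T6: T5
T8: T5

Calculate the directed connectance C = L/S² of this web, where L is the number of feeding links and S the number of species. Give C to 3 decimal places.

C = 0.125

The web has S = 8 species and L = 8 feeding links.
C = L / S² = 8 / 64 = 0.1250 ≈ 0.125.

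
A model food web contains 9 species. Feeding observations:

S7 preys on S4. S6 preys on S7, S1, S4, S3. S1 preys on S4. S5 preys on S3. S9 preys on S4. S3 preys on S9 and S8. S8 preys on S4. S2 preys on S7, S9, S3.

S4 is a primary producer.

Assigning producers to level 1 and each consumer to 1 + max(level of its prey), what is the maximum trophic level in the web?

4

Producers (level 1): S4.
S4 → S9 → S3 → S2 gives S2 level 4.
No species has a prey at level 4, so no species reaches level 5.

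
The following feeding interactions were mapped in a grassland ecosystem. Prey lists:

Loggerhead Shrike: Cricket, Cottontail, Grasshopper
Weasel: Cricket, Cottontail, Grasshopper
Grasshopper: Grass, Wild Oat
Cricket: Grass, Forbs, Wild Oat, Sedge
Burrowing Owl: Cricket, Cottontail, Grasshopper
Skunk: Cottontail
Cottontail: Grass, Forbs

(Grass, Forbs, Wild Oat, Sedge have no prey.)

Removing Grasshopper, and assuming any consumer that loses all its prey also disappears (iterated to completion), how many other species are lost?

0

Remove Grasshopper.
Every predator of it retains at least one other prey: Loggerhead Shrike still has Cricket, Cottontail; Burrowing Owl still has Cricket, Cottontail; Weasel still has Cricket, Cottontail.
No consumer loses all prey, so no secondary extinctions occur.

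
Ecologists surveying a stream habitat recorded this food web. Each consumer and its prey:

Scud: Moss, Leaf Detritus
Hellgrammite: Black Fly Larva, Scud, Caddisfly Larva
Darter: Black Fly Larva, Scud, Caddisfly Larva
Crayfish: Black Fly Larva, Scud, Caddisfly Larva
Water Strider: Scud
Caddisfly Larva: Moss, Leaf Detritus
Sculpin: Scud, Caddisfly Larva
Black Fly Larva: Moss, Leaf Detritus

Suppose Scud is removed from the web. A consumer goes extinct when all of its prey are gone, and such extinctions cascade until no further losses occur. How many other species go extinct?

1

Remove Scud.
Round 1: Water Strider (all prey gone) → extinct.
No further losses. Total secondary extinctions: 1.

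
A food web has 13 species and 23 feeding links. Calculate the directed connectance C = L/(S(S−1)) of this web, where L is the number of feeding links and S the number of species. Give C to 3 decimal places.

C = 0.147

The web has S = 13 species and L = 23 feeding links.
C = L / (S(S−1)) = 23 / 156 = 0.1474 ≈ 0.147.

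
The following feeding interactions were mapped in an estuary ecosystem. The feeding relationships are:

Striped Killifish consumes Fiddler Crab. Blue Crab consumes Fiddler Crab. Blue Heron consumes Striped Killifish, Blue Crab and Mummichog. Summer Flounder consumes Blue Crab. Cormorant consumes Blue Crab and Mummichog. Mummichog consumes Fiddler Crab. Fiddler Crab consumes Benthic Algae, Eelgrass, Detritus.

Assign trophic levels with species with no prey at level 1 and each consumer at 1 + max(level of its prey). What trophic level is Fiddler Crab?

Benthic Algae has no prey (basal) → level 1.
Fiddler Crab eats Benthic Algae (level 1); other prey at levels: Detritus 1, Eelgrass 1 → level 2.

Trophic level 2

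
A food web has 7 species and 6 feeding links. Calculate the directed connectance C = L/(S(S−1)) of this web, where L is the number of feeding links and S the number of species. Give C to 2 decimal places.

The web has S = 7 species and L = 6 feeding links.
C = L / (S(S−1)) = 6 / 42 = 0.1429 ≈ 0.14.

C = 0.14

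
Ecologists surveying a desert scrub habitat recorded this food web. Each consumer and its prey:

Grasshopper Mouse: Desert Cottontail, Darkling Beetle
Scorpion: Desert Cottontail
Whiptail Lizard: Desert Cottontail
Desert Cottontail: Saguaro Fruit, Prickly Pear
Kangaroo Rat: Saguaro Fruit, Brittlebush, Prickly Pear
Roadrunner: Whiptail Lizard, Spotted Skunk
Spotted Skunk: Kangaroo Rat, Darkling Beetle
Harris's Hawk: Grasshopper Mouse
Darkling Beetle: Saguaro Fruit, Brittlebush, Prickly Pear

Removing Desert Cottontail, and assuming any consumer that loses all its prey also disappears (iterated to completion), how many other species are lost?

Remove Desert Cottontail.
Round 1: Whiptail Lizard (all prey gone), Scorpion (all prey gone) → extinct.
No further losses. Total secondary extinctions: 2.

2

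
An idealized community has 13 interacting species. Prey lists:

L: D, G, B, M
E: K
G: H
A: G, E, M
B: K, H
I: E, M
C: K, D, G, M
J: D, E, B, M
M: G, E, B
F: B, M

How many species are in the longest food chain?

One longest chain: H → G → M → J.
It has 4 species and 3 links.

4 species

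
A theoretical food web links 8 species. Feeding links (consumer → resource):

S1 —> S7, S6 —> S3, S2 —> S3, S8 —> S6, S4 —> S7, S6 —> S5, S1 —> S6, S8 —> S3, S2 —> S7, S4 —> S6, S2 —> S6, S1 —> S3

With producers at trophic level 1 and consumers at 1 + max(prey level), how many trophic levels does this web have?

Producers (level 1): S5, S3, S7.
S5 → S6 → S1 gives S1 level 3.
No species has a prey at level 3, so no species reaches level 4.

3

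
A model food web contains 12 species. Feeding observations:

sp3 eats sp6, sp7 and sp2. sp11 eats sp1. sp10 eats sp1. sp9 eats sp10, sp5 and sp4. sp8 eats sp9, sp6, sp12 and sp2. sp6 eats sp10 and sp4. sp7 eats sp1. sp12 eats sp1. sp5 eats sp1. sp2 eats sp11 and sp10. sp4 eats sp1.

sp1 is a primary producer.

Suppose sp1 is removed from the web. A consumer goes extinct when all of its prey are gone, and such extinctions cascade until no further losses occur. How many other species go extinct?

11

Remove sp1.
Round 1: sp4 (all prey gone), sp5 (all prey gone), sp10 (all prey gone), sp11 (all prey gone), sp12 (all prey gone), sp7 (all prey gone) → extinct.
Round 2: sp6 (all prey gone), sp2 (all prey gone), sp9 (all prey gone) → extinct.
Round 3: sp3 (all prey gone), sp8 (all prey gone) → extinct.
No further losses. Total secondary extinctions: 11.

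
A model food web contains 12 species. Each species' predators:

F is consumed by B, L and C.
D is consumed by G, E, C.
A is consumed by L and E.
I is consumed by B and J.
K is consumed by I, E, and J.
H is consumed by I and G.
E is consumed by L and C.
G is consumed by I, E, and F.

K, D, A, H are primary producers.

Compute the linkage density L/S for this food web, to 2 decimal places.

L/S = 1.67

There are L = 20 links among S = 12 species.
L/S = 20/12 = 1.6667 ≈ 1.67.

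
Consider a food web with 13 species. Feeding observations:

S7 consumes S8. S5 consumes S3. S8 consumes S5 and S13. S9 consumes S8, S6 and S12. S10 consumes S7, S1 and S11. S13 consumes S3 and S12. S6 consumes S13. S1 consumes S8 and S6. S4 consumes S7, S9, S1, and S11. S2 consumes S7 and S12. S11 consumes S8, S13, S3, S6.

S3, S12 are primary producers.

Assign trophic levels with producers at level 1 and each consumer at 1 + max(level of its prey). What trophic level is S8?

Trophic level 3

S3 is a producer → level 1.
S5 eats S3 → level 2.
S8 eats S5 (level 2); other prey at levels: S13 2 → level 3.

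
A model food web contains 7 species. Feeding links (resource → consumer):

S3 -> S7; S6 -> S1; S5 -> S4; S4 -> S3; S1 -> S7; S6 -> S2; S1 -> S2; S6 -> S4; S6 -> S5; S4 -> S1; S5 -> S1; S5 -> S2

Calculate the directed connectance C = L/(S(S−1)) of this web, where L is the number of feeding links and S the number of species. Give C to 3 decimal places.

The web has S = 7 species and L = 12 feeding links.
C = L / (S(S−1)) = 12 / 42 = 0.2857 ≈ 0.286.

C = 0.286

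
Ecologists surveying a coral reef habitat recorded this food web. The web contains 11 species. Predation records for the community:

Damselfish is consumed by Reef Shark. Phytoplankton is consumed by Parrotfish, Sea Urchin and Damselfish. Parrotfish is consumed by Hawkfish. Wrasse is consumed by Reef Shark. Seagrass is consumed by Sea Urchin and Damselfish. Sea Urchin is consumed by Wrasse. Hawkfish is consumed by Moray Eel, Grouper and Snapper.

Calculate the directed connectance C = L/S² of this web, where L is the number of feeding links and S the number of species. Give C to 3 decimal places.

C = 0.099

The web has S = 11 species and L = 12 feeding links.
C = L / S² = 12 / 121 = 0.0992 ≈ 0.099.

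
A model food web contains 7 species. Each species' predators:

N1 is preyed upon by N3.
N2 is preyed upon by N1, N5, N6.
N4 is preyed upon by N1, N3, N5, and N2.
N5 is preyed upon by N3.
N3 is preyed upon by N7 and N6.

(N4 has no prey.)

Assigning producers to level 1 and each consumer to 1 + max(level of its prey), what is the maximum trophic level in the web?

Producers (level 1): N4.
N4 → N2 → N1 → N3 → N6 gives N6 level 5.
No species has a prey at level 5, so no species reaches level 6.

5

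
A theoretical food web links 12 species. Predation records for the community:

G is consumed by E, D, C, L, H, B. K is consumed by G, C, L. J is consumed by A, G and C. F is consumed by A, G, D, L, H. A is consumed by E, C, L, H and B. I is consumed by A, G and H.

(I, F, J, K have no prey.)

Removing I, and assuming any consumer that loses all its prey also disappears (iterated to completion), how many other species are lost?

Remove I.
Every predator of it retains at least one other prey: A still has F, J; G still has F, J, K; H still has F, A, G.
No consumer loses all prey, so no secondary extinctions occur.

0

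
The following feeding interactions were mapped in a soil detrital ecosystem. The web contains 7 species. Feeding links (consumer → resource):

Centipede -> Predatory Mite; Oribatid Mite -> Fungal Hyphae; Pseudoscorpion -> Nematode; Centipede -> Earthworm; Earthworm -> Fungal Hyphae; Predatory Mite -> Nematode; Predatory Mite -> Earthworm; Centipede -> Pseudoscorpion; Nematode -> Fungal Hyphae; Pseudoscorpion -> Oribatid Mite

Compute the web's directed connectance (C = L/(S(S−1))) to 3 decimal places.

The web has S = 7 species and L = 10 feeding links.
C = L / (S(S−1)) = 10 / 42 = 0.2381 ≈ 0.238.

C = 0.238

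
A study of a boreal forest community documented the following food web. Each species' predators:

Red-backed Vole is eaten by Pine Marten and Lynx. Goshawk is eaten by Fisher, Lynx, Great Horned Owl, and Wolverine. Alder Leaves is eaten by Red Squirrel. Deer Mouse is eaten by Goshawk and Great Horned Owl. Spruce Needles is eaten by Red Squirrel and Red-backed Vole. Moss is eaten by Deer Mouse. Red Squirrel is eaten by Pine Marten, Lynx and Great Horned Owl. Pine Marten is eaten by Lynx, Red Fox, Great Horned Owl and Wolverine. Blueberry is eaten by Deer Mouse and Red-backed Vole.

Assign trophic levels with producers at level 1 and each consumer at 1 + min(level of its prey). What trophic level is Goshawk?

Moss is a producer → level 1.
Deer Mouse eats Moss → level 2.
Goshawk eats Deer Mouse → level 3.
No prey of Goshawk is below level 2, so 3 is the minimum.

Trophic level 3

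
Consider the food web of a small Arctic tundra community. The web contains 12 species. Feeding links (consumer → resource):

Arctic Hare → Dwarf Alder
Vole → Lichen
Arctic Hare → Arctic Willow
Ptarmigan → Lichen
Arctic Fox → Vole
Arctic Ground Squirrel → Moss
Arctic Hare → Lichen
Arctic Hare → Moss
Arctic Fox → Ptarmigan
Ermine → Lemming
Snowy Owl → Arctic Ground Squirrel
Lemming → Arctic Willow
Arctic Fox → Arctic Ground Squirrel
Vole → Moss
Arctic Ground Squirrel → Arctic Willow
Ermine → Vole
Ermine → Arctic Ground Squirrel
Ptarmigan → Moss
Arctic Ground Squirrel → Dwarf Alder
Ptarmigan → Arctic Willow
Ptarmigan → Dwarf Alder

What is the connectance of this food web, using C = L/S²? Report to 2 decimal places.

C = 0.15

The web has S = 12 species and L = 21 feeding links.
C = L / S² = 21 / 144 = 0.1458 ≈ 0.15.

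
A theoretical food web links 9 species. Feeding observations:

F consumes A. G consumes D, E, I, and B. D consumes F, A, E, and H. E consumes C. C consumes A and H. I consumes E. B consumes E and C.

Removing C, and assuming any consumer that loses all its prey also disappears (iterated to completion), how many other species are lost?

3

Remove C.
Round 1: E (all prey gone) → extinct.
Round 2: B (all prey gone), I (all prey gone) → extinct.
No further losses. Total secondary extinctions: 3.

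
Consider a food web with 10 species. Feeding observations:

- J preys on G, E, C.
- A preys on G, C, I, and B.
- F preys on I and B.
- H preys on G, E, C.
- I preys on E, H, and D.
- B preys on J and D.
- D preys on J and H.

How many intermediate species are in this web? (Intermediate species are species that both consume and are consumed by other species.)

5

Intermediate species (has both prey and predators): J, H, D, I, B.
Count: 5.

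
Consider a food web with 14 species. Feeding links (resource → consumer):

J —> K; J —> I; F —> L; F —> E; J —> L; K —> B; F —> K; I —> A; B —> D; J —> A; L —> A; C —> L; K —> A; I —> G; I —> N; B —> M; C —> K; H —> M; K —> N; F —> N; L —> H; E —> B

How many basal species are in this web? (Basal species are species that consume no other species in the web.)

3

Basal species (no prey listed): J, C, F.
Count: 3.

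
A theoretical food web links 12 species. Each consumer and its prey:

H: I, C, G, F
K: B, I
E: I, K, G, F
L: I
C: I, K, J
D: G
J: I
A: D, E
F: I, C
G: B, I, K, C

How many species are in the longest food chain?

One longest chain: B → K → C → G → D → A.
It has 6 species and 5 links.

6 species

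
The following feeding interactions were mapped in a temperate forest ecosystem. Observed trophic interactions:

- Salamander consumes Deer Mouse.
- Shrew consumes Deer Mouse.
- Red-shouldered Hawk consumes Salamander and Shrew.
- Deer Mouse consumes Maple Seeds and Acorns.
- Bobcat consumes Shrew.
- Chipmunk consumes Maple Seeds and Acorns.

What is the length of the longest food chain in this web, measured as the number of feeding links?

3 links

One longest chain: Maple Seeds → Deer Mouse → Shrew → Red-shouldered Hawk.
It has 4 species and 3 links.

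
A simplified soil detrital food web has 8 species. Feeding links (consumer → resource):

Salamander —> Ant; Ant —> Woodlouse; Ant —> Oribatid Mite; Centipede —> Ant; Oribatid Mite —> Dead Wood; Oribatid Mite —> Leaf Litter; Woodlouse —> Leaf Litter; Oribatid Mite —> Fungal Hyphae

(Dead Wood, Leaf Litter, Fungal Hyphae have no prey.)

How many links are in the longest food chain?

3 links

One longest chain: Leaf Litter → Woodlouse → Ant → Centipede.
It has 4 species and 3 links.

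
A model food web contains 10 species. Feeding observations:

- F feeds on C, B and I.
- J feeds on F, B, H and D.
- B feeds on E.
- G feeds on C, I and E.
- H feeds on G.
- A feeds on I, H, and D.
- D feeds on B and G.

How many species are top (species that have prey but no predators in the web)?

Top species (has prey, but nothing eats it): J, A.
Count: 2.

2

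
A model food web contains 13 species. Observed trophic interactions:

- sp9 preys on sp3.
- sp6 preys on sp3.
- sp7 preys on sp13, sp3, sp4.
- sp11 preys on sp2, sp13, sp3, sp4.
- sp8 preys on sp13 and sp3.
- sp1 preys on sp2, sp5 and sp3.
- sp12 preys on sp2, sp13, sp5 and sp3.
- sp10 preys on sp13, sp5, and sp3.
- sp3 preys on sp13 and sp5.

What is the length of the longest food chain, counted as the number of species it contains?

One longest chain: sp13 → sp3 → sp11.
It has 3 species and 2 links.

3 species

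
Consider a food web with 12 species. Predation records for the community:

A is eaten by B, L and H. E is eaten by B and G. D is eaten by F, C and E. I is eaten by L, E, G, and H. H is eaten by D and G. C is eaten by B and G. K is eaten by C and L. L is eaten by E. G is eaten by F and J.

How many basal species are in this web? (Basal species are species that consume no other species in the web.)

3

Basal species (no prey listed): K, I, A.
Count: 3.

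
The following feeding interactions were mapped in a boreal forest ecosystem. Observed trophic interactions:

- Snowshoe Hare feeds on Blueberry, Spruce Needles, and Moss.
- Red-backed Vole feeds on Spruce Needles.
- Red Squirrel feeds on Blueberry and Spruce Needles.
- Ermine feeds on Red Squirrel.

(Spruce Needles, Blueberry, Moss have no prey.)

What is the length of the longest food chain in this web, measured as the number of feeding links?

2 links

One longest chain: Spruce Needles → Red Squirrel → Ermine.
It has 3 species and 2 links.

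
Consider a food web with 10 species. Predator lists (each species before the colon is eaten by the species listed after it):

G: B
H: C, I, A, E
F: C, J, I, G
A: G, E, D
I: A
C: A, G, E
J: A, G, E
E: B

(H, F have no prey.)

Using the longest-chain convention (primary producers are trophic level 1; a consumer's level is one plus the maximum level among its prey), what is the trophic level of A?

H is a producer → level 1.
C eats H (level 1); other prey at levels: F 1 → level 2.
A eats C (level 2); other prey at levels: H 1, J 2, I 2 → level 3.

Trophic level 3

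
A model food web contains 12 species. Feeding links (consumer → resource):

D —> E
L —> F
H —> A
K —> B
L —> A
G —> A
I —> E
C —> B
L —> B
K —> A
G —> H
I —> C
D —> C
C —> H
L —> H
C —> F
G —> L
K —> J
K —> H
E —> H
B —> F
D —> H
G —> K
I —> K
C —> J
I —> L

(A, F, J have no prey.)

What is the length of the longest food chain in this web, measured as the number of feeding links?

One longest chain: A → H → K → I.
It has 4 species and 3 links.

3 links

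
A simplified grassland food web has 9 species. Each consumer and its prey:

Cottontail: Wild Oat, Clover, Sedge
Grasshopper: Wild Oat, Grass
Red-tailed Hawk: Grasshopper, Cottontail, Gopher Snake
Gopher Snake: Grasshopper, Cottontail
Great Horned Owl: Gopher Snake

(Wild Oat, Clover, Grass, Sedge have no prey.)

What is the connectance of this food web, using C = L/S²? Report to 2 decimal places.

The web has S = 9 species and L = 11 feeding links.
C = L / S² = 11 / 81 = 0.1358 ≈ 0.14.

C = 0.14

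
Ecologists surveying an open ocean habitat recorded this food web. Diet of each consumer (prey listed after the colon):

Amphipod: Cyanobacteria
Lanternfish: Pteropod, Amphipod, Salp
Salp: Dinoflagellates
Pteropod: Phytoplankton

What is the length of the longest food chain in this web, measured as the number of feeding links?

One longest chain: Phytoplankton → Pteropod → Lanternfish.
It has 3 species and 2 links.

2 links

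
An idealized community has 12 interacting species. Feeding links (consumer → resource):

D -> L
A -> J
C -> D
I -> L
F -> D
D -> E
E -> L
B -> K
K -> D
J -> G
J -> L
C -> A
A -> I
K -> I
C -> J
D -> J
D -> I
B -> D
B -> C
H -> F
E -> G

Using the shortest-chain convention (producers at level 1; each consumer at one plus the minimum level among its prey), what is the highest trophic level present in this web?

Producers (level 1): G, L.
Following each consumer down to its lowest-level prey: L → D → F → H (levels 1 through 4).
All prey of H (F 3) are at level 3 or above, so H is at level 1 + 3 = 4.
Every consumer has at least one prey at level 3 or below, so none exceeds level 4.

4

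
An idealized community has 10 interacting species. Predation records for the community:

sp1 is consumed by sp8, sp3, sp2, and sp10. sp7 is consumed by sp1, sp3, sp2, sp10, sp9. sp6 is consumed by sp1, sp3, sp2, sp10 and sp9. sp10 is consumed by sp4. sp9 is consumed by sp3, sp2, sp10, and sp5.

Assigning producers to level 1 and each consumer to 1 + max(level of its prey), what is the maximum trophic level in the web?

4

Producers (level 1): sp6, sp7.
sp6 → sp1 → sp10 → sp4 gives sp4 level 4.
No species has a prey at level 4, so no species reaches level 5.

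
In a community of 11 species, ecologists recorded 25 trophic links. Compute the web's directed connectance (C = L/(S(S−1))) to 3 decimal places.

C = 0.227

The web has S = 11 species and L = 25 feeding links.
C = L / (S(S−1)) = 25 / 110 = 0.2273 ≈ 0.227.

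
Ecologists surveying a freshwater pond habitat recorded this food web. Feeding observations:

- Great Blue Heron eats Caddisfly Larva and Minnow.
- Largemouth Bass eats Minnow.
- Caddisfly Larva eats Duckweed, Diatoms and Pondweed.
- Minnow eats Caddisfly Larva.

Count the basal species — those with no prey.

Basal species (no prey listed): Duckweed, Pondweed, Diatoms.
Count: 3.

3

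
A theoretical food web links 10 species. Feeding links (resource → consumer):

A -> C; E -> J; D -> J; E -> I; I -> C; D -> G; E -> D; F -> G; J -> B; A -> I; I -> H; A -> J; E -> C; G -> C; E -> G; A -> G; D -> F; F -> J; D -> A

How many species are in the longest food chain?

One longest chain: E → D → A → J → B.
It has 5 species and 4 links.

5 species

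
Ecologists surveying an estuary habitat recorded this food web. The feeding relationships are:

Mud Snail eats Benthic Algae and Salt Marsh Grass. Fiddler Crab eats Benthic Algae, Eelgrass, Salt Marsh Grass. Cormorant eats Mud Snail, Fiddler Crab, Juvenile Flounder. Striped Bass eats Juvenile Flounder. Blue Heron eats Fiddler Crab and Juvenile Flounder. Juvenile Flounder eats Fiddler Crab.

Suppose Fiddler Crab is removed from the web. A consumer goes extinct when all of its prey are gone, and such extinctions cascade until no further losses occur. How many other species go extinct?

Remove Fiddler Crab.
Round 1: Juvenile Flounder (all prey gone) → extinct.
Round 2: Blue Heron (all prey gone), Striped Bass (all prey gone) → extinct.
No further losses. Total secondary extinctions: 3.

3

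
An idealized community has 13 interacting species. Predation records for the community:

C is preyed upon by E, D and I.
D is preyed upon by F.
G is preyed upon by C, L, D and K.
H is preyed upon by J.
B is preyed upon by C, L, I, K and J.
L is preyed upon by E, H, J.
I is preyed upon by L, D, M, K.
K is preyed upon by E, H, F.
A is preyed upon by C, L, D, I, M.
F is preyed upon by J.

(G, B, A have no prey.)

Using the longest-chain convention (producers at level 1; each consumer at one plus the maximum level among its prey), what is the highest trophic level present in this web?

6

Producers (level 1): G, B, A.
G → C → I → K → H → J gives J level 6.
No species has a prey at level 6, so no species reaches level 7.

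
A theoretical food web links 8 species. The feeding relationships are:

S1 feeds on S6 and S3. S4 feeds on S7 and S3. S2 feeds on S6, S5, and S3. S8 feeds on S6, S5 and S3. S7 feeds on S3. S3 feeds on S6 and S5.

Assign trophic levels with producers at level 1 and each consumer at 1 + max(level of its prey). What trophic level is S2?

S5 is a producer → level 1.
S3 eats S5 (level 1); other prey at levels: S6 1 → level 2.
S2 eats S3 (level 2); other prey at levels: S5 1, S6 1 → level 3.

Trophic level 3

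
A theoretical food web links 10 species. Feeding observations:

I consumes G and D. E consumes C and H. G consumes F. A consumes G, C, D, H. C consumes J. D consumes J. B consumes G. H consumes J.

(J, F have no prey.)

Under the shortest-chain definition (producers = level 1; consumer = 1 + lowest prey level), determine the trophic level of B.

Trophic level 3

F is a producer → level 1.
G eats F → level 2.
B eats G → level 3.
No prey of B is below level 2, so 3 is the minimum.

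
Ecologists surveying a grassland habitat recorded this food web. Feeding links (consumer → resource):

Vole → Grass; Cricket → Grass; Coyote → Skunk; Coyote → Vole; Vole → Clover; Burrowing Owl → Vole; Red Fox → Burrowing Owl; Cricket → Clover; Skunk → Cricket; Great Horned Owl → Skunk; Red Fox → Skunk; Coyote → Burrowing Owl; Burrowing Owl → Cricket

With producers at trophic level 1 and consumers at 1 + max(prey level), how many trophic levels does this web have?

Producers (level 1): Clover, Grass.
Clover → Cricket → Skunk → Great Horned Owl gives Great Horned Owl level 4.
No species has a prey at level 4, so no species reaches level 5.

4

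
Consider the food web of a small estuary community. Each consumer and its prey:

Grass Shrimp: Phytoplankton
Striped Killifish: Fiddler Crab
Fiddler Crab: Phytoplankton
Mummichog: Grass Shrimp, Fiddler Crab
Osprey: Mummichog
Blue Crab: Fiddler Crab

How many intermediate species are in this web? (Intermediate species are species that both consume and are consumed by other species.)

Intermediate species (has both prey and predators): Grass Shrimp, Fiddler Crab, Mummichog.
Count: 3.

3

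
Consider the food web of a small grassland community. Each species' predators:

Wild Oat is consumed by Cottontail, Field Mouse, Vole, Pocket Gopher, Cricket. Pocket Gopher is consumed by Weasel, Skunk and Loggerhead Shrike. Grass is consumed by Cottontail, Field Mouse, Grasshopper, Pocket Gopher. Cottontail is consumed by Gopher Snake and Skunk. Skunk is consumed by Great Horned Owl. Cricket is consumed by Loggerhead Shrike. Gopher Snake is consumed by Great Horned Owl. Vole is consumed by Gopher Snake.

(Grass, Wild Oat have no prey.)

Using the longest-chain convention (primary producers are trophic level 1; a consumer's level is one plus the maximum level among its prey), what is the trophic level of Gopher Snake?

Trophic level 3

Grass is a producer → level 1.
Cottontail eats Grass (level 1); other prey at levels: Wild Oat 1 → level 2.
Gopher Snake eats Cottontail (level 2); other prey at levels: Vole 2 → level 3.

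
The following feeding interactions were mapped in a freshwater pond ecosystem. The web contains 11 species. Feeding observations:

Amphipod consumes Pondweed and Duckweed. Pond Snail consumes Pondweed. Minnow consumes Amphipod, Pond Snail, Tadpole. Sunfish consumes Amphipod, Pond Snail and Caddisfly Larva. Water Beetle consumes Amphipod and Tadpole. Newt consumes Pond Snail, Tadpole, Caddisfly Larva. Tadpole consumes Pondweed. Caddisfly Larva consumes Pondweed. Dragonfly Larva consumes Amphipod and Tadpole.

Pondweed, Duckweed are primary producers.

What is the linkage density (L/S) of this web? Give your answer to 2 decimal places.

L/S = 1.64

There are L = 18 links among S = 11 species.
L/S = 18/11 = 1.6364 ≈ 1.64.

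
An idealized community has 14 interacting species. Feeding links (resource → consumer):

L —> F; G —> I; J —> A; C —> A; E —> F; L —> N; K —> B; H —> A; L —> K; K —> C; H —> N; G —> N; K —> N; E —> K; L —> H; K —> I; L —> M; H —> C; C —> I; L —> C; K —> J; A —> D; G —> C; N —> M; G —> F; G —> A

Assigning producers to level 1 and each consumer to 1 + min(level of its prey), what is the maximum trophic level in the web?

3

Producers (level 1): G, E, L.
Following each consumer down to its lowest-level prey: E → K → B (levels 1 through 3).
All prey of B (K 2) are at level 2 or above, so B is at level 1 + 2 = 3.
Every consumer has at least one prey at level 2 or below, so none exceeds level 3.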